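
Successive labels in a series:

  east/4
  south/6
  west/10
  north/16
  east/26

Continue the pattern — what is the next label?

south/42

Direction: repeats east → south → west → north; east, south, west, north, east → south.
Second component — each term is the sum of the two before it: 4, 6, 10, 16, 26 → 42.
So the next label is south/42.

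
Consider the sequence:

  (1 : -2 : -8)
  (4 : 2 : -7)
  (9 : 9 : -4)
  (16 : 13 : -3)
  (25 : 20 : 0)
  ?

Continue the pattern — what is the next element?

(36 : 24 : 1)

First coordinate: perfect squares: 1², 2², 3², …, so 1, 4, 9, 16, 25 → 36.
Second coordinate: alternating steps +4, +7, +4, +7, …; -2, 2, 9, 13, 20 → 24.
For the third coordinate, alternating steps +1, +3, +1, +3, …: -8, -7, -4, -3, 0 → 1.
Combining the parts gives (36 : 24 : 1).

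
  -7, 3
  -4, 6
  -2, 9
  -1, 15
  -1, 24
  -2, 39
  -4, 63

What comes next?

-7, 102

First component: differences are 3, 2, 1, … (decreasing by 1 each time), so -7, -4, -2, -1, -1, -2, -4 → -7.
Second component: 3, 6, 9, 15, 24, 39, 63 → 102 (each term is the sum of the two before it).
So the next point is -7, 102.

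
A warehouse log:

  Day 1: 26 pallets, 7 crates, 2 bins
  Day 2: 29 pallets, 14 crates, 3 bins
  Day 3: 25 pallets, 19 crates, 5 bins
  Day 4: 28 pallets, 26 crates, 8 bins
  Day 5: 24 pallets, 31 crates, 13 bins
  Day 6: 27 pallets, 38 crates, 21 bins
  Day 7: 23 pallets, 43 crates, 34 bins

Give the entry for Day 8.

26 pallets, 50 crates, 55 bins

Pallets goes 26, 29, 25, 28, 24, 27, 23 → 26 (alternating steps +3, −4, +3, −4, …).
Crates — alternating steps +7, +5, +7, +5, …: 7, 14, 19, 26, 31, 38, 43 → 50.
Bins: each term is the sum of the two before it, so 2, 3, 5, 8, 13, 21, 34 → 55.
Combining the parts gives 26 pallets, 50 crates, 55 bins.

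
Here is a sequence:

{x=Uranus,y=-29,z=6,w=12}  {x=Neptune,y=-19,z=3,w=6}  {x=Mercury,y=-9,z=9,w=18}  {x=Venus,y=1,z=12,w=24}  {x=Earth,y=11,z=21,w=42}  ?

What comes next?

{x=Mars,y=21,z=33,w=66}

X: runs through the planets Mercury→Neptune; Uranus, Neptune, Mercury, Venus, Earth → Mars.
Y — +10 each step: -29, -19, -9, 1, 11 → 21.
Z — each term is the sum of the two before it: 6, 3, 9, 12, 21 → 33.
W: 12, 6, 18, 24, 42 → 66 (always 2 × the z).
So the next term is {x=Mars,y=21,z=33,w=66}.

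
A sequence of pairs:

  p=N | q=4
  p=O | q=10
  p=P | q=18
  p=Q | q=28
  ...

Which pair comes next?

p=R | q=40

P: letters move forward 1 place in the alphabet; N, O, P, Q → R.
Q: 4, 10, 18, 28 → 40 (differences are 6, 8, 10, … (increasing by 2 each time)).
Putting it together: p=R | q=40.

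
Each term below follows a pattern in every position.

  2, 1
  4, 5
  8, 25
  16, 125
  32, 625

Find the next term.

64, 3125

First entry: ×2 each step; 2, 4, 8, 16, 32 → 64.
Second entry: ×5 each step, so 1, 5, 25, 125, 625 → 3125.
Combining the parts gives 64, 3125.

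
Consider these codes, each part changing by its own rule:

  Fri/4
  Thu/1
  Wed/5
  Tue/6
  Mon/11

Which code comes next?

Sun/17

Day: runs backward through the weekdays Mon→Sun, so Fri, Thu, Wed, Tue, Mon → Sun.
Second component: each term is the sum of the two before it, so 4, 1, 5, 6, 11 → 17.
So the next code is Sun/17.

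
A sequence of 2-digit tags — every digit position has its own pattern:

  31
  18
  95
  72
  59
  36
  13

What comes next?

90

First digit: −2 each step, mod 10; 3, 1, 9, 7, 5, 3, 1 → 9.
Second digit — −3 each step, mod 10: 1, 8, 5, 2, 9, 6, 3 → 0.
Putting it together: 90.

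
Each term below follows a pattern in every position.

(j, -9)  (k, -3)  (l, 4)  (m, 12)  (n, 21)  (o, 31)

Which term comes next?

(p, 42)

For the letter, letters move forward 1 place in the alphabet: j, k, l, m, n, o → p.
For the second value, differences are 6, 7, 8, … (increasing by 1 each time): -9, -3, 4, 12, 21, 31 → 42.
Combining the parts gives (p, 42).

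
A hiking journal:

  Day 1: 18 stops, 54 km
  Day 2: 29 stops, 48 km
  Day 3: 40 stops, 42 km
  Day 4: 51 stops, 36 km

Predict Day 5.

62 stops, 30 km

Stops: +11 each step, so 18, 29, 40, 51 → 62.
Km: −6 each step, so 54, 48, 42, 36 → 30.
Putting it together: 62 stops, 30 km.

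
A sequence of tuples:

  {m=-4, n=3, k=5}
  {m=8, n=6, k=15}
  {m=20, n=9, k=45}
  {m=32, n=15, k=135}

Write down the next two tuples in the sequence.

{m=44, n=24, k=405}, {m=56, n=39, k=1215}

For the m, +12 each step: -4, 8, 20, 32 → 44 → 56.
N — each term is the sum of the two before it: 3, 6, 9, 15 → 24 → 39.
K: 5, 15, 45, 135 → 405 → 1215 (×3 each step).
Putting the parts together: {m=44, n=24, k=405} and then {m=56, n=39, k=1215}.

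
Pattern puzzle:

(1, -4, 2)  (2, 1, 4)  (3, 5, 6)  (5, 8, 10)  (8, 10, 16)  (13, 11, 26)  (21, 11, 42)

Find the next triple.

(34, 10, 68)

First coordinate: each term is the sum of the two before it; 1, 2, 3, 5, 8, 13, 21 → 34.
Second coordinate: -4, 1, 5, 8, 10, 11, 11 → 10 (differences are 5, 4, 3, … (decreasing by 1 each time)).
Third coordinate: always 2 × the first coordinate, so 2, 4, 6, 10, 16, 26, 42 → 68.
Combining the parts gives (34, 10, 68).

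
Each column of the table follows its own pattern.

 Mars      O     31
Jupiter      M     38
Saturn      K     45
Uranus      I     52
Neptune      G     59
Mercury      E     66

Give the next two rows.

Planet: Mars, Jupiter, Saturn, Uranus, Neptune, Mercury → Venus → Earth (runs through the planets Mercury→Neptune).
For the letter, letters move back 2 places in the alphabet: O, M, K, I, G, E → C → A.
Third component: +7 each step, so 31, 38, 45, 52, 59, 66 → 73 → 80.
So the next two rows are Venus  C  73 and Earth  A  80.

Venus  C  73; Earth  A  80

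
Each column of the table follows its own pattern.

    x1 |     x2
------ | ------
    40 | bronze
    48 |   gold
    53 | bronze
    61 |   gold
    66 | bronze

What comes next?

Column x1: alternating steps +8, +5, +8, +5, …, so 40, 48, 53, 61, 66 → 74.
Column x2 — alternates bronze ↔ gold: bronze, gold, bronze, gold, bronze → gold.
Combining the parts gives 74  gold.

74  gold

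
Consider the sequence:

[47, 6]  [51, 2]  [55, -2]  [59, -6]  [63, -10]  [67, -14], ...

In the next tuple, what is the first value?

71

First value: +4 each step; 47, 51, 55, 59, 63, 67 → 71.
Second value — together with the first value always sums to 53: 6, 2, -2, -6, -10, -14 → -18.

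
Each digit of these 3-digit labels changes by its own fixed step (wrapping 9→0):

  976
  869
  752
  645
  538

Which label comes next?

First digit: 9, 8, 7, 6, 5 → 4 (−1 each step, mod 10).
Second digit: −1 each step, mod 10; 7, 6, 5, 4, 3 → 2.
Third digit: +3 each step, mod 10; 6, 9, 2, 5, 8 → 1.
Putting it together: 421.

421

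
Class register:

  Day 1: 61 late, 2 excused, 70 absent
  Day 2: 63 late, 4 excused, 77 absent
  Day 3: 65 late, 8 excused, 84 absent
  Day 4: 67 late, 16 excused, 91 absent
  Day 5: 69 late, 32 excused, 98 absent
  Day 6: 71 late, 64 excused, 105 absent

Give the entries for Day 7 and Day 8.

Late: +2 each step; 61, 63, 65, 67, 69, 71 → 73 → 75.
Excused — ×2 each step: 2, 4, 8, 16, 32, 64 → 128 → 256.
Absent — +7 each step: 70, 77, 84, 91, 98, 105 → 112 → 119.
Putting the parts together: 73 late, 128 excused, 112 absent and then 75 late, 256 excused, 119 absent.

73 late, 128 excused, 112 absent; 75 late, 256 excused, 119 absent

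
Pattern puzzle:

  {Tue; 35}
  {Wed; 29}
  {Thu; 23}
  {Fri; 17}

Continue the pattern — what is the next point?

{Sat; 11}

Day: runs through the weekdays Mon→Sun, so Tue, Wed, Thu, Fri → Sat.
Second coordinate: −6 each step; 35, 29, 23, 17 → 11.
So the next point is {Sat; 11}.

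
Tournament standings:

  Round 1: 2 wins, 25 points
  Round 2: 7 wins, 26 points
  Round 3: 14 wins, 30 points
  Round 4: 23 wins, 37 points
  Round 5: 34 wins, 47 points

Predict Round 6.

47 wins, 60 points

Wins: differences are 5, 7, 9, … (increasing by 2 each time); 2, 7, 14, 23, 34 → 47.
For the points, differences are 1, 4, 7, … (increasing by 3 each time): 25, 26, 30, 37, 47 → 60.
So the next record is 47 wins, 60 points.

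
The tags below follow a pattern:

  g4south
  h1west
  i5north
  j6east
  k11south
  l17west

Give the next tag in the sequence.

Letter: g, h, i, j, k, l → m (letters move forward 1 place in the alphabet).
For the second component, each term is the sum of the two before it: 4, 1, 5, 6, 11, 17 → 28.
Direction: repeats south → west → north → east; south, west, north, east, south, west → north.
Combining the parts gives m28north.

m28north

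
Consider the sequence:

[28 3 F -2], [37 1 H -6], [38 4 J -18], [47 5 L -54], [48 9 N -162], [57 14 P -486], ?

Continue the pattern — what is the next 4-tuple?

For the first coordinate, alternating steps +9, +1, +9, +1, …: 28, 37, 38, 47, 48, 57 → 58.
Second coordinate — each term is the sum of the two before it: 3, 1, 4, 5, 9, 14 → 23.
Letter goes F, H, J, L, N, P → R (letters move forward 2 places in the alphabet).
Fourth coordinate: -2, -6, -18, -54, -162, -486 → -1458 (×3 each step).
Combining the parts gives [58 23 R -1458].

[58 23 R -1458]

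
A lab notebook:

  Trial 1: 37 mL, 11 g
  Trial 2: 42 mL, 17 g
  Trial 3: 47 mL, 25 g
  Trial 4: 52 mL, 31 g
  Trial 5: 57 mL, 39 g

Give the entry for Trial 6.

62 mL, 45 g

For the mL, +5 each step: 37, 42, 47, 52, 57 → 62.
G — alternating steps +6, +8, +6, +8, …: 11, 17, 25, 31, 39 → 45.
Combining the parts gives 62 mL, 45 g.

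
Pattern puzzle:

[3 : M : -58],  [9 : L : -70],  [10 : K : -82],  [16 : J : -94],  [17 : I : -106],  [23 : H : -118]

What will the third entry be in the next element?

Third entry: -58, -70, -82, -94, -106, -118 → -130 (−12 each step).

-130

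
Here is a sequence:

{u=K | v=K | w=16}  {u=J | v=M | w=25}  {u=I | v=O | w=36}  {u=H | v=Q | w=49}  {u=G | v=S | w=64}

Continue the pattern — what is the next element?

U: letters move back 1 place in the alphabet; K, J, I, H, G → F.
V: K, M, O, Q, S → U (letters move forward 2 places in the alphabet).
W — perfect squares: 4², 5², 6², …: 16, 25, 36, 49, 64 → 81.
So the next element is {u=F | v=U | w=81}.

{u=F | v=U | w=81}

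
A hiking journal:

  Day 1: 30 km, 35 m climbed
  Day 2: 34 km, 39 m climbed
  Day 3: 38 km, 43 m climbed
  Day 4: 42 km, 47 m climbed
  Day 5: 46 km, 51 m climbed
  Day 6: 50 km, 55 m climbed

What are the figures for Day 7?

54 km, 59 m climbed

For the km, +4 each step: 30, 34, 38, 42, 46, 50 → 54.
For the m climbed, always 5 more than the km: 35, 39, 43, 47, 51, 55 → 59.
Putting it together: 54 km, 59 m climbed.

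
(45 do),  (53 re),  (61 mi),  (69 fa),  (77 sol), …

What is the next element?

(85 la)

First coordinate: +8 each step, so 45, 53, 61, 69, 77 → 85.
Note: runs through the solfège scale do→ti; do, re, mi, fa, sol → la.
Putting it together: (85 la).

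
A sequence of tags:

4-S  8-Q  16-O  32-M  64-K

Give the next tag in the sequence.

128-I

First component: 4, 8, 16, 32, 64 → 128 (×2 each step).
Letter goes S, Q, O, M, K → I (letters move back 2 places in the alphabet).
Putting it together: 128-I.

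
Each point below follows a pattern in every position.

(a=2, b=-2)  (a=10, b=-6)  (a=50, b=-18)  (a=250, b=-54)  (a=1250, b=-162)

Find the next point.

(a=6250, b=-486)

A: 2, 10, 50, 250, 1250 → 6250 (×5 each step).
B — ×3 each step: -2, -6, -18, -54, -162 → -486.
So the next point is (a=6250, b=-486).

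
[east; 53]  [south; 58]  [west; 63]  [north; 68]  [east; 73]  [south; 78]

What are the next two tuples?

Direction: repeats east → south → west → north; east, south, west, north, east, south → west → north.
Second part: 53, 58, 63, 68, 73, 78 → 83 → 88 (+5 each step).
So the next two tuples are [west; 83] and [north; 88].

[west; 83], [north; 88]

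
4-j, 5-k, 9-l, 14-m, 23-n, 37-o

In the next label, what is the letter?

p

Letter — letters move forward 1 place in the alphabet: j, k, l, m, n, o → p.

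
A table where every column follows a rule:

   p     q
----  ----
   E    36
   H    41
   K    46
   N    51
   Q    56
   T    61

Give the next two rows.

W  66; Z  71

Column p goes E, H, K, N, Q, T → W → Z (letters move forward 3 places in the alphabet).
Column q goes 36, 41, 46, 51, 56, 61 → 66 → 71 (+5 each step).
So the next two rows are W  66 and Z  71.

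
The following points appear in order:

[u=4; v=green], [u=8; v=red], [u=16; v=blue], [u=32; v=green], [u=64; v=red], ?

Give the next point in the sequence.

[u=128; v=blue]

U: 4, 8, 16, 32, 64 → 128 (×2 each step).
V: repeats green → red → blue; green, red, blue, green, red → blue.
Putting it together: [u=128; v=blue].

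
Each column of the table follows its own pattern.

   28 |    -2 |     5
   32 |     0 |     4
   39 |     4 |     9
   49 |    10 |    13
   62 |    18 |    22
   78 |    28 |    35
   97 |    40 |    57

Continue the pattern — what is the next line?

First component — differences are 4, 7, 10, … (increasing by 3 each time): 28, 32, 39, 49, 62, 78, 97 → 119.
Second component: differences are 2, 4, 6, … (increasing by 2 each time), so -2, 0, 4, 10, 18, 28, 40 → 54.
Third component: each term is the sum of the two before it; 5, 4, 9, 13, 22, 35, 57 → 92.
So the next line is 119  54  92.

119  54  92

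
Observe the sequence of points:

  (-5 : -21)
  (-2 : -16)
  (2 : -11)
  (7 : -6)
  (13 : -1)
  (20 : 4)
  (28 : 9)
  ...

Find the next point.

For the first value, differences are 3, 4, 5, … (increasing by 1 each time): -5, -2, 2, 7, 13, 20, 28 → 37.
Second value: +5 each step, so -21, -16, -11, -6, -1, 4, 9 → 14.
So the next point is (37 : 14).

(37 : 14)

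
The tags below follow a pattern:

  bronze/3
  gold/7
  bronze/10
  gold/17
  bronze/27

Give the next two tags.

Rank: alternates bronze ↔ gold; bronze, gold, bronze, gold, bronze → gold → bronze.
Second component goes 3, 7, 10, 17, 27 → 44 → 71 (each term is the sum of the two before it).
So the next two tags are gold/44 and bronze/71.

gold/44 then bronze/71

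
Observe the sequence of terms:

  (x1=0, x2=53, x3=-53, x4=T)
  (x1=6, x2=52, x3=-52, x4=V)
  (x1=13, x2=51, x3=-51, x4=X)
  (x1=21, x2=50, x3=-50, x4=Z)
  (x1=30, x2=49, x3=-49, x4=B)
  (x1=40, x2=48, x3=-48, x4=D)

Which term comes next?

X1: differences are 6, 7, 8, … (increasing by 1 each time); 0, 6, 13, 21, 30, 40 → 51.
X2: −1 each step; 53, 52, 51, 50, 49, 48 → 47.
X3: -53, -52, -51, -50, -49, -48 → -47 (always the negative of the x2).
X4: T, V, X, Z, B, D → F (letters move forward 2 places in the alphabet, wrapping Z→A).
Putting it together: (x1=51, x2=47, x3=-47, x4=F).

(x1=51, x2=47, x3=-47, x4=F)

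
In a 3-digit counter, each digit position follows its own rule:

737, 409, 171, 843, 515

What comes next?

287

First digit — −3 each step, mod 10: 7, 4, 1, 8, 5 → 2.
Second digit: −3 each step, mod 10, so 3, 0, 7, 4, 1 → 8.
Third digit: +2 each step, mod 10; 7, 9, 1, 3, 5 → 7.
Combining the parts gives 287.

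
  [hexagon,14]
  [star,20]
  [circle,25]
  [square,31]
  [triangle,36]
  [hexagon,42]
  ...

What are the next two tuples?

[star,47], [circle,53]

Shape goes hexagon, star, circle, square, triangle, hexagon → star → circle (repeats hexagon → star → circle → square → triangle).
Second coordinate — alternating steps +6, +5, +6, +5, …: 14, 20, 25, 31, 36, 42 → 47 → 53.
So the next two tuples are [star,47] and [circle,53].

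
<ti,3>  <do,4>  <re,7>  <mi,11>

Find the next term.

Note: ti, do, re, mi → fa (runs through the solfège scale do→ti).
For the second slot, each term is the sum of the two before it: 3, 4, 7, 11 → 18.
So the next term is <fa,18>.

<fa,18>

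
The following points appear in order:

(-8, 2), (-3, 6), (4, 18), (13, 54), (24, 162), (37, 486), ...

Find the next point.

(52, 1458)

First slot: differences are 5, 7, 9, … (increasing by 2 each time), so -8, -3, 4, 13, 24, 37 → 52.
Second slot goes 2, 6, 18, 54, 162, 486 → 1458 (×3 each step).
Putting it together: (52, 1458).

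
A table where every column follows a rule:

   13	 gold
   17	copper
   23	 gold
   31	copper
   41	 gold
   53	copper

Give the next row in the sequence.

First component: differences are 4, 6, 8, … (increasing by 2 each time); 13, 17, 23, 31, 41, 53 → 67.
Metal: alternates gold ↔ copper; gold, copper, gold, copper, gold, copper → gold.
Combining the parts gives 67  gold.

67  gold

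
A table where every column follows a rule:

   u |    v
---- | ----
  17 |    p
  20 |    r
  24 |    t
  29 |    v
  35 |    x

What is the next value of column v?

z

Column u: differences are 3, 4, 5, … (increasing by 1 each time), so 17, 20, 24, 29, 35 → 42.
For the column v, letters move forward 2 places in the alphabet: p, r, t, v, x → z.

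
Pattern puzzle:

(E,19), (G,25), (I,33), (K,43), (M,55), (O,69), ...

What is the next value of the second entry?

For the second entry, differences are 6, 8, 10, … (increasing by 2 each time): 19, 25, 33, 43, 55, 69 → 85.

85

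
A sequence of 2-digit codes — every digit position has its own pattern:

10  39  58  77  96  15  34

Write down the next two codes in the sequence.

First digit: +2 each step, mod 10; 1, 3, 5, 7, 9, 1, 3 → 5 → 7.
Second digit: −1 each step, mod 10; 0, 9, 8, 7, 6, 5, 4 → 3 → 2.
So the next two codes are 53 and 72.

53, 72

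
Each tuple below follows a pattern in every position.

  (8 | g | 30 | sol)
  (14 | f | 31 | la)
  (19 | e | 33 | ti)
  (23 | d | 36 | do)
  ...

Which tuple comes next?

(26 | c | 40 | re)

First component: differences are 6, 5, 4, … (decreasing by 1 each time); 8, 14, 19, 23 → 26.
For the letter, letters move back 1 place in the alphabet: g, f, e, d → c.
Third component — differences are 1, 2, 3, … (increasing by 1 each time): 30, 31, 33, 36 → 40.
Note — runs through the solfège scale do→ti: sol, la, ti, do → re.
Combining the parts gives (26 | c | 40 | re).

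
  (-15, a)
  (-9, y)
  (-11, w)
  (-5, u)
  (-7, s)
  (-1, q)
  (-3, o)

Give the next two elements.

(3, m), (1, k)

First value goes -15, -9, -11, -5, -7, -1, -3 → 3 → 1 (alternating steps +6, −2, +6, −2, …).
Letter: letters move back 2 places in the alphabet, wrapping A→Z, so a, y, w, u, s, q, o → m → k.
Putting the parts together: (3, m) and then (1, k).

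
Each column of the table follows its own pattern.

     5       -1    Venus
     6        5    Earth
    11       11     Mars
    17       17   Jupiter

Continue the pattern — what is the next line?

28  23  Saturn

First component: each term is the sum of the two before it; 5, 6, 11, 17 → 28.
For the second component, +6 each step: -1, 5, 11, 17 → 23.
Planet: Venus, Earth, Mars, Jupiter → Saturn (runs through the planets Mercury→Neptune).
Combining the parts gives 28  23  Saturn.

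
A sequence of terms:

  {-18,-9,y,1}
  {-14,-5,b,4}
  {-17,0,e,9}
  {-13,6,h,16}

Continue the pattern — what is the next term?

First value: -18, -14, -17, -13 → -16 (alternating steps +4, −3, +4, −3, …).
Second value: -9, -5, 0, 6 → 13 (differences are 4, 5, 6, … (increasing by 1 each time)).
Letter: letters move forward 3 places in the alphabet, wrapping Z→A, so y, b, e, h → k.
Fourth value: perfect squares: 1², 2², 3², …, so 1, 4, 9, 16 → 25.
Combining the parts gives {-16,13,k,25}.

{-16,13,k,25}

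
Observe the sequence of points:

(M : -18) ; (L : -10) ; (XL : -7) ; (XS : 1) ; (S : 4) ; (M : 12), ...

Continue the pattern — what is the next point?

(L : 15)

Size: repeats M → L → XL → XS → S; M, L, XL, XS, S, M → L.
Second coordinate — alternating steps +8, +3, +8, +3, …: -18, -10, -7, 1, 4, 12 → 15.
Combining the parts gives (L : 15).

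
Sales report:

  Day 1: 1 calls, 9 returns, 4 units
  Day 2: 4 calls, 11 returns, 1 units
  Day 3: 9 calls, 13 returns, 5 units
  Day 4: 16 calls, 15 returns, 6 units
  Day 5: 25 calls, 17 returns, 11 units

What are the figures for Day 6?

36 calls, 19 returns, 17 units

Calls: perfect squares: 1², 2², 3², …, so 1, 4, 9, 16, 25 → 36.
Returns: +2 each step; 9, 11, 13, 15, 17 → 19.
For the units, each term is the sum of the two before it: 4, 1, 5, 6, 11 → 17.
Putting it together: 36 calls, 19 returns, 17 units.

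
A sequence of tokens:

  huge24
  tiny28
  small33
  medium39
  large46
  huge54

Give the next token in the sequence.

Size — repeats huge → tiny → small → medium → large: huge, tiny, small, medium, large, huge → tiny.
For the second component, differences are 4, 5, 6, … (increasing by 1 each time): 24, 28, 33, 39, 46, 54 → 63.
So the next token is tiny63.

tiny63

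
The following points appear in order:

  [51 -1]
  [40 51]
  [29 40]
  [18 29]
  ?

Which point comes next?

[7 18]

First coordinate: 51, 40, 29, 18 → 7 (−11 each step).
For the second coordinate, always the previous value of the first coordinate: -1, 51, 40, 29 → 18.
Putting it together: [7 18].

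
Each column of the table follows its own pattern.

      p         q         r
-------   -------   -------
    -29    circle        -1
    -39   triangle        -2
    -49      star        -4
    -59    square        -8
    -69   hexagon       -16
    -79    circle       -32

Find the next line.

Column p: −10 each step, so -29, -39, -49, -59, -69, -79 → -89.
Column q: circle, triangle, star, square, hexagon, circle → triangle (repeats circle → triangle → star → square → hexagon).
Column r — ×2 each step: -1, -2, -4, -8, -16, -32 → -64.
Combining the parts gives -89  triangle  -64.

-89  triangle  -64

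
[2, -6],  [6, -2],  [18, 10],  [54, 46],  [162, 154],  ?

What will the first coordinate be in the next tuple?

For the first coordinate, ×3 each step: 2, 6, 18, 54, 162 → 486.
Second coordinate: always 8 less than the first coordinate, so -6, -2, 10, 46, 154 → 478.

486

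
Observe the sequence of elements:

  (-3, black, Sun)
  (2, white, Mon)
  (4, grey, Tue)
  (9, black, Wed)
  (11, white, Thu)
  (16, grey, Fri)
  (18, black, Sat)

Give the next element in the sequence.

First coordinate goes -3, 2, 4, 9, 11, 16, 18 → 23 (alternating steps +5, +2, +5, +2, …).
Shade: repeats black → white → grey, so black, white, grey, black, white, grey, black → white.
Day: runs through the weekdays Mon→Sun; Sun, Mon, Tue, Wed, Thu, Fri, Sat → Sun.
So the next element is (23, white, Sun).

(23, white, Sun)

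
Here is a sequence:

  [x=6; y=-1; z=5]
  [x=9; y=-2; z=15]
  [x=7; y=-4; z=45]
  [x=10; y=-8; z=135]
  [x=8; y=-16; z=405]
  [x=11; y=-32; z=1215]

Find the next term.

[x=9; y=-64; z=3645]

X — alternating steps +3, −2, +3, −2, …: 6, 9, 7, 10, 8, 11 → 9.
Y goes -1, -2, -4, -8, -16, -32 → -64 (×2 each step).
Z: 5, 15, 45, 135, 405, 1215 → 3645 (×3 each step).
Putting it together: [x=9; y=-64; z=3645].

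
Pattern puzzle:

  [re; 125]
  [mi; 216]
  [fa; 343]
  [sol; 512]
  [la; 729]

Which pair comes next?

[ti; 1000]

For the note, runs through the solfège scale do→ti: re, mi, fa, sol, la → ti.
For the second slot, perfect cubes: 5³, 6³, 7³, …: 125, 216, 343, 512, 729 → 1000.
Putting it together: [ti; 1000].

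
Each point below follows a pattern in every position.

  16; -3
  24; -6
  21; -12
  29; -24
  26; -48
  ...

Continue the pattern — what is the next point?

For the first coordinate, alternating steps +8, −3, +8, −3, …: 16, 24, 21, 29, 26 → 34.
Second coordinate goes -3, -6, -12, -24, -48 → -96 (×2 each step).
So the next point is 34; -96.

34; -96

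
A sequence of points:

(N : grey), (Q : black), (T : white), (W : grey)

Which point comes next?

(Z : black)

Letter: N, Q, T, W → Z (letters move forward 3 places in the alphabet).
Shade goes grey, black, white, grey → black (repeats grey → black → white).
Putting it together: (Z : black).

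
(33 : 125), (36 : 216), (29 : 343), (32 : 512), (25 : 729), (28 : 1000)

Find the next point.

(21 : 1331)

First part: alternating steps +3, −7, +3, −7, …; 33, 36, 29, 32, 25, 28 → 21.
Second part goes 125, 216, 343, 512, 729, 1000 → 1331 (perfect cubes: 5³, 6³, 7³, …).
Putting it together: (21 : 1331).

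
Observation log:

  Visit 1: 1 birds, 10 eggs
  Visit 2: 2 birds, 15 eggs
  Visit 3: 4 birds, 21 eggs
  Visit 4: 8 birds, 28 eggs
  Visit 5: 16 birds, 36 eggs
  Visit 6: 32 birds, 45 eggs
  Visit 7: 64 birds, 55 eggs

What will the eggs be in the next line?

66

Birds — ×2 each step: 1, 2, 4, 8, 16, 32, 64 → 128.
Eggs goes 10, 15, 21, 28, 36, 45, 55 → 66 (differences are 5, 6, 7, … (increasing by 1 each time)).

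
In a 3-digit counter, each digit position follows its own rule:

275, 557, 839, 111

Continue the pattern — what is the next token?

First digit: +3 each step, mod 10; 2, 5, 8, 1 → 4.
Second digit: 7, 5, 3, 1 → 9 (−2 each step, mod 10).
Third digit goes 5, 7, 9, 1 → 3 (+2 each step, mod 10).
Putting it together: 493.

493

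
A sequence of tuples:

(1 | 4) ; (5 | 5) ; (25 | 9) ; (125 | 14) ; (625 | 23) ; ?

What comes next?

First value — ×5 each step: 1, 5, 25, 125, 625 → 3125.
Second value: 4, 5, 9, 14, 23 → 37 (each term is the sum of the two before it).
So the next tuple is (3125 | 37).

(3125 | 37)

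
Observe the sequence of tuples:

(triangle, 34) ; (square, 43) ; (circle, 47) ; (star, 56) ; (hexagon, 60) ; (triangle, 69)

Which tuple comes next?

(square, 73)

Shape: repeats triangle → square → circle → star → hexagon, so triangle, square, circle, star, hexagon, triangle → square.
Second component: alternating steps +9, +4, +9, +4, …, so 34, 43, 47, 56, 60, 69 → 73.
Combining the parts gives (square, 73).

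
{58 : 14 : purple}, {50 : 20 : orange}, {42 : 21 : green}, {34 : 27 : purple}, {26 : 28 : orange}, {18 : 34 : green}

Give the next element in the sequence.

{10 : 35 : purple}

First component: 58, 50, 42, 34, 26, 18 → 10 (−8 each step).
Second component: alternating steps +6, +1, +6, +1, …; 14, 20, 21, 27, 28, 34 → 35.
Colour: repeats purple → orange → green; purple, orange, green, purple, orange, green → purple.
So the next element is {10 : 35 : purple}.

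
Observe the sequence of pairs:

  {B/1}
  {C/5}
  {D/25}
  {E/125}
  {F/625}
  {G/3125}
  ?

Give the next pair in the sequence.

{H/15625}

Letter: B, C, D, E, F, G → H (letters move forward 1 place in the alphabet).
For the second entry, ×5 each step: 1, 5, 25, 125, 625, 3125 → 15625.
So the next pair is {H/15625}.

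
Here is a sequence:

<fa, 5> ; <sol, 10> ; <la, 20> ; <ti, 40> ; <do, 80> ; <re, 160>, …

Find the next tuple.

Note: runs through the solfège scale do→ti, so fa, sol, la, ti, do, re → mi.
Second component: ×2 each step, so 5, 10, 20, 40, 80, 160 → 320.
So the next tuple is <mi, 320>.

<mi, 320>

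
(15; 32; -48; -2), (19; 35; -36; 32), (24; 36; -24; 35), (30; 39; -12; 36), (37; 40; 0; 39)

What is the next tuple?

First slot: 15, 19, 24, 30, 37 → 45 (differences are 4, 5, 6, … (increasing by 1 each time)).
For the second slot, alternating steps +3, +1, +3, +1, …: 32, 35, 36, 39, 40 → 43.
Third slot: -48, -36, -24, -12, 0 → 12 (+12 each step).
For the fourth slot, always the previous value of the second slot: -2, 32, 35, 36, 39 → 40.
Combining the parts gives (45; 43; 12; 40).

(45; 43; 12; 40)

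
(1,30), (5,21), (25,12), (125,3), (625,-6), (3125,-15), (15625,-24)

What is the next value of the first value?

78125

For the first value, ×5 each step: 1, 5, 25, 125, 625, 3125, 15625 → 78125.
Second value: −9 each step; 30, 21, 12, 3, -6, -15, -24 → -33.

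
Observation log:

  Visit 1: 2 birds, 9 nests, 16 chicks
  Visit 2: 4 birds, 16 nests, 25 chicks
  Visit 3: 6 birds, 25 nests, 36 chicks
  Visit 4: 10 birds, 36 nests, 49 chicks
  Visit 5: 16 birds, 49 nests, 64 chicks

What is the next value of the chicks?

Chicks: 16, 25, 36, 49, 64 → 81 (perfect squares: 4², 5², 6², …).

81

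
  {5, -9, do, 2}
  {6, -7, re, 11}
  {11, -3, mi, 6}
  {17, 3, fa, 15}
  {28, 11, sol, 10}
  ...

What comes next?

{45, 21, la, 19}

First component: 5, 6, 11, 17, 28 → 45 (each term is the sum of the two before it).
Second component: -9, -7, -3, 3, 11 → 21 (differences are 2, 4, 6, … (increasing by 2 each time)).
Note goes do, re, mi, fa, sol → la (runs through the solfège scale do→ti).
Fourth component — alternating steps +9, −5, +9, −5, …: 2, 11, 6, 15, 10 → 19.
Combining the parts gives {45, 21, la, 19}.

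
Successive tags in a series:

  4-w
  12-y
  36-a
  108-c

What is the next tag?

324-e

First component: ×3 each step, so 4, 12, 36, 108 → 324.
Letter: letters move forward 2 places in the alphabet, wrapping Z→A, so w, y, a, c → e.
So the next tag is 324-e.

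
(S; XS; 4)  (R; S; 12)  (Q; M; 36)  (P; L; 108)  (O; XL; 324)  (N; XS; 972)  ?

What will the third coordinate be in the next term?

2916

Third coordinate: ×3 each step, so 4, 12, 36, 108, 324, 972 → 2916.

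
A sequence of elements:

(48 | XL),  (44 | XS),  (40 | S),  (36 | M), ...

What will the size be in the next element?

Size: runs through clothing sizes XS→XL; XL, XS, S, M → L.

L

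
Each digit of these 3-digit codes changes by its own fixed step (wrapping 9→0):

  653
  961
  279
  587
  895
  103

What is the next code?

411

First digit: 6, 9, 2, 5, 8, 1 → 4 (+3 each step, mod 10).
For the second digit, +1 each step, mod 10: 5, 6, 7, 8, 9, 0 → 1.
Third digit: −2 each step, mod 10, so 3, 1, 9, 7, 5, 3 → 1.
So the next code is 411.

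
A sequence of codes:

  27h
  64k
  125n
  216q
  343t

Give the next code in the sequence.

First component — perfect cubes: 3³, 4³, 5³, …: 27, 64, 125, 216, 343 → 512.
For the letter, letters move forward 3 places in the alphabet: h, k, n, q, t → w.
Combining the parts gives 512w.

512w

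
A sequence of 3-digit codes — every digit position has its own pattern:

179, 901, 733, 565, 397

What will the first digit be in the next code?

1

For the first digit, −2 each step, mod 10: 1, 9, 7, 5, 3 → 1.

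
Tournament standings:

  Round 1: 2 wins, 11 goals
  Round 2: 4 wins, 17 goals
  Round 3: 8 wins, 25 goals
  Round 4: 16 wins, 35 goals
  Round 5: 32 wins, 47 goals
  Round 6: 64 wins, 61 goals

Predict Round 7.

128 wins, 77 goals

Wins: 2, 4, 8, 16, 32, 64 → 128 (×2 each step).
Goals: differences are 6, 8, 10, … (increasing by 2 each time); 11, 17, 25, 35, 47, 61 → 77.
Putting it together: 128 wins, 77 goals.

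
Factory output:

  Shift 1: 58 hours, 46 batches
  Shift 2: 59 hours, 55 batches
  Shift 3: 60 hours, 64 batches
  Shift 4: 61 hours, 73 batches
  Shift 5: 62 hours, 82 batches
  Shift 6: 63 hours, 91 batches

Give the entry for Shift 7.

64 hours, 100 batches

For the hours, +1 each step: 58, 59, 60, 61, 62, 63 → 64.
Batches: 46, 55, 64, 73, 82, 91 → 100 (+9 each step).
Putting it together: 64 hours, 100 batches.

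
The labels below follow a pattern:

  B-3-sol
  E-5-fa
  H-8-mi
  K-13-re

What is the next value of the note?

do

For the note, runs backward through the solfège scale do→ti: sol, fa, mi, re → do.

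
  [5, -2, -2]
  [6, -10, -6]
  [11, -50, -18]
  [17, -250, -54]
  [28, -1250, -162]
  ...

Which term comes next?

[45, -6250, -486]

First slot goes 5, 6, 11, 17, 28 → 45 (each term is the sum of the two before it).
Second slot: -2, -10, -50, -250, -1250 → -6250 (×5 each step).
Third slot goes -2, -6, -18, -54, -162 → -486 (×3 each step).
Putting it together: [45, -6250, -486].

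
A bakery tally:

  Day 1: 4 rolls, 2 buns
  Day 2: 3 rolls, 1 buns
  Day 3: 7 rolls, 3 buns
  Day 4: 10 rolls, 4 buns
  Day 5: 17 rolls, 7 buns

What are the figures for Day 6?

27 rolls, 11 buns

Rolls — each term is the sum of the two before it: 4, 3, 7, 10, 17 → 27.
For the buns, each term is the sum of the two before it: 2, 1, 3, 4, 7 → 11.
Combining the parts gives 27 rolls, 11 buns.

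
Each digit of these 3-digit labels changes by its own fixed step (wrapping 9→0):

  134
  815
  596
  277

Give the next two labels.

First digit: −3 each step, mod 10, so 1, 8, 5, 2 → 9 → 6.
Second digit: 3, 1, 9, 7 → 5 → 3 (−2 each step, mod 10).
Third digit — +1 each step, mod 10: 4, 5, 6, 7 → 8 → 9.
So the next two labels are 958 and 639.

958 then 639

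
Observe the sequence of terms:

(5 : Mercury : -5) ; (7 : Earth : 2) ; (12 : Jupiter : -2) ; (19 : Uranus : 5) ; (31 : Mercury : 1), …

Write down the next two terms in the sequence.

First slot — each term is the sum of the two before it: 5, 7, 12, 19, 31 → 50 → 81.
Planet goes Mercury, Earth, Jupiter, Uranus, Mercury → Earth → Jupiter (repeats Mercury → Earth → Jupiter → Uranus).
Third slot: alternating steps +7, −4, +7, −4, …, so -5, 2, -2, 5, 1 → 8 → 4.
Putting the parts together: (50 : Earth : 8) and then (81 : Jupiter : 4).

(50 : Earth : 8), (81 : Jupiter : 4)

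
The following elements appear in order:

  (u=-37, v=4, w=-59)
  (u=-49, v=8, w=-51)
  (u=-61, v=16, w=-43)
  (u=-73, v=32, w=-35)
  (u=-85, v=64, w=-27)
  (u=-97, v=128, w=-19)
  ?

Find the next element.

(u=-109, v=256, w=-11)

U — −12 each step: -37, -49, -61, -73, -85, -97 → -109.
V — ×2 each step: 4, 8, 16, 32, 64, 128 → 256.
W: +8 each step, so -59, -51, -43, -35, -27, -19 → -11.
So the next element is (u=-109, v=256, w=-11).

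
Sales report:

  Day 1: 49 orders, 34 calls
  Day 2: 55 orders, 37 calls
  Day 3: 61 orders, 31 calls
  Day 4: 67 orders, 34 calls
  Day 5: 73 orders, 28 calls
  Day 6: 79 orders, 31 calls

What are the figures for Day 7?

85 orders, 25 calls

Orders goes 49, 55, 61, 67, 73, 79 → 85 (+6 each step).
Calls — alternating steps +3, −6, +3, −6, …: 34, 37, 31, 34, 28, 31 → 25.
Putting it together: 85 orders, 25 calls.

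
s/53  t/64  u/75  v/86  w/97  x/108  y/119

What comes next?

z/130

Letter: s, t, u, v, w, x, y → z (letters move forward 1 place in the alphabet).
Second component: 53, 64, 75, 86, 97, 108, 119 → 130 (+11 each step).
So the next label is z/130.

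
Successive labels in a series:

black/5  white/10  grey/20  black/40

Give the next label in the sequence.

Shade: repeats black → white → grey; black, white, grey, black → white.
Second component: 5, 10, 20, 40 → 80 (×2 each step).
So the next label is white/80.

white/80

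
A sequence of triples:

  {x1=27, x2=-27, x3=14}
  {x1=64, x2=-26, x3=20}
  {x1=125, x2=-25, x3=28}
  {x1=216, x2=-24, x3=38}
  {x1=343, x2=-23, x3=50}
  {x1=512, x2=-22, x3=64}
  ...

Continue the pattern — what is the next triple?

X1: perfect cubes: 3³, 4³, 5³, …, so 27, 64, 125, 216, 343, 512 → 729.
X2: +1 each step; -27, -26, -25, -24, -23, -22 → -21.
X3 — differences are 6, 8, 10, … (increasing by 2 each time): 14, 20, 28, 38, 50, 64 → 80.
So the next triple is {x1=729, x2=-21, x3=80}.

{x1=729, x2=-21, x3=80}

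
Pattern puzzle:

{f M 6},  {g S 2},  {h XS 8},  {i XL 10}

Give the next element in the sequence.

Letter: letters move forward 1 place in the alphabet, so f, g, h, i → j.
Size: M, S, XS, XL → L (runs backward through clothing sizes XS→XL).
Third coordinate: each term is the sum of the two before it, so 6, 2, 8, 10 → 18.
Combining the parts gives {j L 18}.

{j L 18}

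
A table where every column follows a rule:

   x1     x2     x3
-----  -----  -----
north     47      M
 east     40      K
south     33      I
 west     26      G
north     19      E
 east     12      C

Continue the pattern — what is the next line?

Column x1 — repeats north → east → south → west: north, east, south, west, north, east → south.
Column x2 goes 47, 40, 33, 26, 19, 12 → 5 (−7 each step).
For the column x3, letters move back 2 places in the alphabet: M, K, I, G, E, C → A.
So the next line is south  5  A.

south  5  A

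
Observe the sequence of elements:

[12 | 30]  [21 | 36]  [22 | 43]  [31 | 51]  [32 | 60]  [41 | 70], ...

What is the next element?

First coordinate — alternating steps +9, +1, +9, +1, …: 12, 21, 22, 31, 32, 41 → 42.
Second coordinate — differences are 6, 7, 8, … (increasing by 1 each time): 30, 36, 43, 51, 60, 70 → 81.
So the next element is [42 | 81].

[42 | 81]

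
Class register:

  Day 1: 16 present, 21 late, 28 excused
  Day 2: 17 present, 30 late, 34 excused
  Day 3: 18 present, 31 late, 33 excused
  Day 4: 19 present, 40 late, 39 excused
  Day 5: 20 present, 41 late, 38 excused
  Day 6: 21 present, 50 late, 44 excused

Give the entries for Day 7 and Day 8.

22 present, 51 late, 43 excused; 23 present, 60 late, 49 excused

Present: 16, 17, 18, 19, 20, 21 → 22 → 23 (+1 each step).
Late: alternating steps +9, +1, +9, +1, …; 21, 30, 31, 40, 41, 50 → 51 → 60.
Excused: alternating steps +6, −1, +6, −1, …, so 28, 34, 33, 39, 38, 44 → 43 → 49.
So the next two rows are 22 present, 51 late, 43 excused and 23 present, 60 late, 49 excused.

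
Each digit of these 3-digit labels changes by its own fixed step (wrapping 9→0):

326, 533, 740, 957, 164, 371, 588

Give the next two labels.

795, 902

First digit: +2 each step, mod 10; 3, 5, 7, 9, 1, 3, 5 → 7 → 9.
Second digit goes 2, 3, 4, 5, 6, 7, 8 → 9 → 0 (+1 each step, mod 10).
Third digit: 6, 3, 0, 7, 4, 1, 8 → 5 → 2 (−3 each step, mod 10).
Putting the parts together: 795 and then 902.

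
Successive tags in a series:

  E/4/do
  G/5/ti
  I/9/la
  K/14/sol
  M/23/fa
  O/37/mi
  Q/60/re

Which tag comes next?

S/97/do

Letter — letters move forward 2 places in the alphabet: E, G, I, K, M, O, Q → S.
For the second component, each term is the sum of the two before it: 4, 5, 9, 14, 23, 37, 60 → 97.
Note goes do, ti, la, sol, fa, mi, re → do (runs backward through the solfège scale do→ti).
Putting it together: S/97/do.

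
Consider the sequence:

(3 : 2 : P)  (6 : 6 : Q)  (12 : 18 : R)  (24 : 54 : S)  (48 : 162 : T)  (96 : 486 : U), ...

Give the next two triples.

(192 : 1458 : V), (384 : 4374 : W)

First component: ×2 each step; 3, 6, 12, 24, 48, 96 → 192 → 384.
Second component: ×3 each step; 2, 6, 18, 54, 162, 486 → 1458 → 4374.
Letter: letters move forward 1 place in the alphabet, so P, Q, R, S, T, U → V → W.
So the next two triples are (192 : 1458 : V) and (384 : 4374 : W).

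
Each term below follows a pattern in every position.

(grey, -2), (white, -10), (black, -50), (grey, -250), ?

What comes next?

Shade: repeats grey → white → black; grey, white, black, grey → white.
Second entry: -2, -10, -50, -250 → -1250 (×5 each step).
Putting it together: (white, -1250).

(white, -1250)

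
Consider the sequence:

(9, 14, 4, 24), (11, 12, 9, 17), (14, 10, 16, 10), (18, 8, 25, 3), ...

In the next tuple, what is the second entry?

6

For the second entry, −2 each step: 14, 12, 10, 8 → 6.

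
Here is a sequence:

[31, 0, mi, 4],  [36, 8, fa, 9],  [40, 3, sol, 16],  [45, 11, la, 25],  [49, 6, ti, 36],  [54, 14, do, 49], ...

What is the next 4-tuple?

[58, 9, re, 64]

First part: 31, 36, 40, 45, 49, 54 → 58 (alternating steps +5, +4, +5, +4, …).
Second part — alternating steps +8, −5, +8, −5, …: 0, 8, 3, 11, 6, 14 → 9.
Note — runs through the solfège scale do→ti: mi, fa, sol, la, ti, do → re.
For the fourth part, perfect squares: 2², 3², 4², …: 4, 9, 16, 25, 36, 49 → 64.
So the next 4-tuple is [58, 9, re, 64].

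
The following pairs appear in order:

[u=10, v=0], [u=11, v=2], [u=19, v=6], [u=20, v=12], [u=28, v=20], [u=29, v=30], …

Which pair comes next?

[u=37, v=42]

U: alternating steps +1, +8, +1, +8, …; 10, 11, 19, 20, 28, 29 → 37.
V — differences are 2, 4, 6, … (increasing by 2 each time): 0, 2, 6, 12, 20, 30 → 42.
Putting it together: [u=37, v=42].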